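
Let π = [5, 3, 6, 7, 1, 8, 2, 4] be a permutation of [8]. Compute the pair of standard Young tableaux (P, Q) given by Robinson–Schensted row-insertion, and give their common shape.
P = [1, 2, 4, 8] / [3, 6, 7] / [5];  Q = [1, 3, 4, 6] / [2, 7, 8] / [5];  common shape = (4, 3, 1)

Row-insert the values π_1, π_2, … into P one at a time, bumping the leftmost entry strictly greater than the inserted value down to the next row. The recording tableau Q records, in position (i, j), the step at which that cell was added to P.
  Insert 5 (step 1): P = [5];  Q = [1]
  Insert 3 (step 2): P = [3] / [5];  Q = [1] / [2]
  Insert 6 (step 3): P = [3, 6] / [5];  Q = [1, 3] / [2]
  Insert 7 (step 4): P = [3, 6, 7] / [5];  Q = [1, 3, 4] / [2]
  Insert 1 (step 5): P = [1, 6, 7] / [3] / [5];  Q = [1, 3, 4] / [2] / [5]
  Insert 8 (step 6): P = [1, 6, 7, 8] / [3] / [5];  Q = [1, 3, 4, 6] / [2] / [5]
  Insert 2 (step 7): P = [1, 2, 7, 8] / [3, 6] / [5];  Q = [1, 3, 4, 6] / [2, 7] / [5]
  Insert 4 (step 8): P = [1, 2, 4, 8] / [3, 6, 7] / [5];  Q = [1, 3, 4, 6] / [2, 7, 8] / [5]
Final shape: (4, 3, 1).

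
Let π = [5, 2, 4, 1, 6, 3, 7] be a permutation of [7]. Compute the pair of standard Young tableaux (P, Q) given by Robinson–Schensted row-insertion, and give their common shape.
P = [1, 3, 6, 7] / [2, 4] / [5];  Q = [1, 3, 5, 7] / [2, 6] / [4];  common shape = (4, 2, 1)

Row-insert the values π_1, π_2, … into P one at a time, bumping the leftmost entry strictly greater than the inserted value down to the next row. The recording tableau Q records, in position (i, j), the step at which that cell was added to P.
  Insert 5 (step 1): P = [5];  Q = [1]
  Insert 2 (step 2): P = [2] / [5];  Q = [1] / [2]
  Insert 4 (step 3): P = [2, 4] / [5];  Q = [1, 3] / [2]
  Insert 1 (step 4): P = [1, 4] / [2] / [5];  Q = [1, 3] / [2] / [4]
  Insert 6 (step 5): P = [1, 4, 6] / [2] / [5];  Q = [1, 3, 5] / [2] / [4]
  Insert 3 (step 6): P = [1, 3, 6] / [2, 4] / [5];  Q = [1, 3, 5] / [2, 6] / [4]
  Insert 7 (step 7): P = [1, 3, 6, 7] / [2, 4] / [5];  Q = [1, 3, 5, 7] / [2, 6] / [4]
Final shape: (4, 2, 1).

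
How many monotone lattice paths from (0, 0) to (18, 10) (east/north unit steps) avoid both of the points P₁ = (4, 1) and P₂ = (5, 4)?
Number of paths = 6161168

Inclusion–exclusion. Total paths: C(28, 18) = 13123110. Through P₁: C(5, 4)·C(23, 14) = 4085950. Through P₂: C(9, 5)·C(19, 13) = 3418632. Since P₁ is strictly southwest of P₂, a monotone path through both must visit P₁ then P₂; paths through both = C(5, 4)·C(4, 1)·C(19, 13) = 542640. Avoid both = 13123110 − 4085950 − 3418632 + 542640 = 6161168.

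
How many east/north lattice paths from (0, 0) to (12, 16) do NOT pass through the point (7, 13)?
Number of paths = 26080635

Total paths from (0, 0) to (12, 16): C(28, 12) = 30421755. Paths through (7, 13): (paths (0, 0) → (7, 13)) × (paths (7, 13) → (12, 16)) = C(20, 7) · C(8, 5) = 77520 · 56 = 4341120. Avoidance count = 30421755 − 4341120 = 26080635.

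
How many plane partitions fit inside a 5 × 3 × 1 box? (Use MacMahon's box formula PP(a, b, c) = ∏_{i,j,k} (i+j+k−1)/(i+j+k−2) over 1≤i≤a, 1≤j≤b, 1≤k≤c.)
PP(5, 3, 1) = 56

Evaluate the triple product over i = 1..5, j = 1..3, k = 1..1. The factors are (2/1) · (3/2) · (4/3) · (3/2) · (4/3) · (5/4) · (4/3) · (5/4) · … (15 factors total). The numerators and denominators telescope so the product is an integer; carrying out the multiplication exactly gives PP(5, 3, 1) = 56.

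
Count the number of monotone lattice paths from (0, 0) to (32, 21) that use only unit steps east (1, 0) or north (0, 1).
Number of paths = 317986441828055

A monotone lattice path from (0, 0) to (32, 21) consists of 32 east steps and 21 north steps in some order, so it is determined by which 32 of the 53 steps are east. The count is C(53, 32) = 317986441828055.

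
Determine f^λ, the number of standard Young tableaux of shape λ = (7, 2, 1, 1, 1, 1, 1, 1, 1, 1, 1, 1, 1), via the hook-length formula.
# SYT of shape (7, 2, 1, 1, 1, 1, 1, 1, 1, 1, 1, 1, 1) = 293760

Hook-length formula: f^λ = n! / Π hook(c), product over all cells c of the Young diagram. For λ = (7, 2, 1, 1, 1, 1, 1, 1, 1, 1, 1, 1, 1), n = 20 boxes. Hook lengths by row (left-to-right, top-to-bottom): [19, 7, 5, 4, 3, 2, 1]; [13, 1]; [11]; [10]; [9]; [8]; [7]; [6]; [5]; [4]; [3]; [2]; [1]. Product of hooks = 8281937664000. So f^λ = 20! / 8281937664000 = 2432902008176640000 / 8281937664000 = 293760.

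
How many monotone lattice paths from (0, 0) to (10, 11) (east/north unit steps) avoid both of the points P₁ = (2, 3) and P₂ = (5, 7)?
Number of paths = 168324

Inclusion–exclusion. Total paths: C(21, 10) = 352716. Through P₁: C(5, 2)·C(16, 8) = 128700. Through P₂: C(12, 5)·C(9, 5) = 99792. Since P₁ is strictly southwest of P₂, a monotone path through both must visit P₁ then P₂; paths through both = C(5, 2)·C(7, 3)·C(9, 5) = 44100. Avoid both = 352716 − 128700 − 99792 + 44100 = 168324.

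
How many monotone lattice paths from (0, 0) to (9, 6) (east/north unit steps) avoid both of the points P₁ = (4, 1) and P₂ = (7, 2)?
Number of paths = 3505

Inclusion–exclusion. Total paths: C(15, 9) = 5005. Through P₁: C(5, 4)·C(10, 5) = 1260. Through P₂: C(9, 7)·C(6, 2) = 540. Since P₁ is strictly southwest of P₂, a monotone path through both must visit P₁ then P₂; paths through both = C(5, 4)·C(4, 3)·C(6, 2) = 300. Avoid both = 5005 − 1260 − 540 + 300 = 3505.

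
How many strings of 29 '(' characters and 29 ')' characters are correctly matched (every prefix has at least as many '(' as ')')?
C_29 = 1002242216651368

These balanced parentheses are counted by the Catalan number C_n = (1/(n + 1)) · C(2n, n). For n = 29: C_29 = (1/30) · C(58, 29) = 30067266499541040/30 = 1002242216651368.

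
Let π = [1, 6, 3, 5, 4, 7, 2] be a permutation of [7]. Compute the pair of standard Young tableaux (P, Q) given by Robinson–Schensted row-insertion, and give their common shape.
P = [1, 2, 4, 7] / [3] / [5] / [6];  Q = [1, 2, 4, 6] / [3] / [5] / [7];  common shape = (4, 1, 1, 1)

Row-insert the values π_1, π_2, … into P one at a time, bumping the leftmost entry strictly greater than the inserted value down to the next row. The recording tableau Q records, in position (i, j), the step at which that cell was added to P.
  Insert 1 (step 1): P = [1];  Q = [1]
  Insert 6 (step 2): P = [1, 6];  Q = [1, 2]
  Insert 3 (step 3): P = [1, 3] / [6];  Q = [1, 2] / [3]
  Insert 5 (step 4): P = [1, 3, 5] / [6];  Q = [1, 2, 4] / [3]
  Insert 4 (step 5): P = [1, 3, 4] / [5] / [6];  Q = [1, 2, 4] / [3] / [5]
  Insert 7 (step 6): P = [1, 3, 4, 7] / [5] / [6];  Q = [1, 2, 4, 6] / [3] / [5]
  Insert 2 (step 7): P = [1, 2, 4, 7] / [3] / [5] / [6];  Q = [1, 2, 4, 6] / [3] / [5] / [7]
Final shape: (4, 1, 1, 1).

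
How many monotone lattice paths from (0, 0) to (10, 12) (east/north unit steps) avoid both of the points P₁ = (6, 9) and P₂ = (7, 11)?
Number of paths = 404235

Inclusion–exclusion. Total paths: C(22, 10) = 646646. Through P₁: C(15, 6)·C(7, 4) = 175175. Through P₂: C(18, 7)·C(4, 3) = 127296. Since P₁ is strictly southwest of P₂, a monotone path through both must visit P₁ then P₂; paths through both = C(15, 6)·C(3, 1)·C(4, 3) = 60060. Avoid both = 646646 − 175175 − 127296 + 60060 = 404235.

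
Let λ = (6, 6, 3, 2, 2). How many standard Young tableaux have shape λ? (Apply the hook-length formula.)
# SYT of shape (6, 6, 3, 2, 2) = 18106088

Hook-length formula: f^λ = n! / Π hook(c), product over all cells c of the Young diagram. For λ = (6, 6, 3, 2, 2), n = 19 boxes. Hook lengths by row (left-to-right, top-to-bottom): [10, 9, 6, 4, 3, 2]; [9, 8, 5, 3, 2, 1]; [5, 4, 1]; [3, 2]; [2, 1]. Product of hooks = 6718464000. So f^λ = 19! / 6718464000 = 121645100408832000 / 6718464000 = 18106088.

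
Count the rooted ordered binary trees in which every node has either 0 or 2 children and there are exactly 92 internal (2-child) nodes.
C_92 = 15487357822491889407128326963778343232013931127835600

These full binary trees are counted by the Catalan number C_n = (1/(n + 1)) · C(2n, n). For n = 92: C_92 = (1/93) · C(184, 92) = 1440324277491745714862934407631385920577295594888710800/93 = 15487357822491889407128326963778343232013931127835600.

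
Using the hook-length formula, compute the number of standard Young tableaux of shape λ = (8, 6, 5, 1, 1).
# SYT of shape (8, 6, 5, 1, 1) = 161661500

Hook-length formula: f^λ = n! / Π hook(c), product over all cells c of the Young diagram. For λ = (8, 6, 5, 1, 1), n = 21 boxes. Hook lengths by row (left-to-right, top-to-bottom): [12, 9, 8, 7, 6, 4, 2, 1]; [9, 6, 5, 4, 3, 1]; [7, 4, 3, 2, 1]; [2]; [1]. Product of hooks = 316036546560. So f^λ = 21! / 316036546560 = 51090942171709440000 / 316036546560 = 161661500.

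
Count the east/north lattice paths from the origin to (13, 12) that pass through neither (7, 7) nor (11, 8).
Number of paths = 2738386

Inclusion–exclusion. Total paths: C(25, 13) = 5200300. Through P₁: C(14, 7)·C(11, 6) = 1585584. Through P₂: C(19, 11)·C(6, 2) = 1133730. Since P₁ is strictly southwest of P₂, a monotone path through both must visit P₁ then P₂; paths through both = C(14, 7)·C(5, 4)·C(6, 2) = 257400. Avoid both = 5200300 − 1585584 − 1133730 + 257400 = 2738386.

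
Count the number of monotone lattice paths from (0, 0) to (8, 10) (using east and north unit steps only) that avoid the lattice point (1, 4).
Number of paths = 35178

Total paths from (0, 0) to (8, 10): C(18, 8) = 43758. Paths through (1, 4): (paths (0, 0) → (1, 4)) × (paths (1, 4) → (8, 10)) = C(5, 1) · C(13, 7) = 5 · 1716 = 8580. Avoidance count = 43758 − 8580 = 35178.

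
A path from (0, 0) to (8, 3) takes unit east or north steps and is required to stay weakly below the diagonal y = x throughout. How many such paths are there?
Number of paths = 110

By the reflection principle (André's argument), the number of monotone paths to (8, 3) with n ≤ m that never go above y = x is C(11, 8) − C(11, 9) = 165 − 55 = 110.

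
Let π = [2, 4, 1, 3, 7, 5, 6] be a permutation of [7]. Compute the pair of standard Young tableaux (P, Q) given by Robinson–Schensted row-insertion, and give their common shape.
P = [1, 3, 5, 6] / [2, 4, 7];  Q = [1, 2, 5, 7] / [3, 4, 6];  common shape = (4, 3)

Row-insert the values π_1, π_2, … into P one at a time, bumping the leftmost entry strictly greater than the inserted value down to the next row. The recording tableau Q records, in position (i, j), the step at which that cell was added to P.
  Insert 2 (step 1): P = [2];  Q = [1]
  Insert 4 (step 2): P = [2, 4];  Q = [1, 2]
  Insert 1 (step 3): P = [1, 4] / [2];  Q = [1, 2] / [3]
  Insert 3 (step 4): P = [1, 3] / [2, 4];  Q = [1, 2] / [3, 4]
  Insert 7 (step 5): P = [1, 3, 7] / [2, 4];  Q = [1, 2, 5] / [3, 4]
  Insert 5 (step 6): P = [1, 3, 5] / [2, 4, 7];  Q = [1, 2, 5] / [3, 4, 6]
  Insert 6 (step 7): P = [1, 3, 5, 6] / [2, 4, 7];  Q = [1, 2, 5, 7] / [3, 4, 6]
Final shape: (4, 3).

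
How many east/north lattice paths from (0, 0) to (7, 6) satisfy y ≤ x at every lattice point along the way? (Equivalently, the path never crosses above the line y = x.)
Number of paths = 429

By the reflection principle (André's argument), the number of monotone paths to (7, 6) with n ≤ m that never go above y = x is C(13, 7) − C(13, 8) = 1716 − 1287 = 429.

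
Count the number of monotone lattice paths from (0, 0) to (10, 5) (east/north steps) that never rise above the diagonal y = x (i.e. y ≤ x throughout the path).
Number of paths = 1638

By the reflection principle (André's argument), the number of monotone paths to (10, 5) with n ≤ m that never go above y = x is C(15, 10) − C(15, 11) = 3003 − 1365 = 1638.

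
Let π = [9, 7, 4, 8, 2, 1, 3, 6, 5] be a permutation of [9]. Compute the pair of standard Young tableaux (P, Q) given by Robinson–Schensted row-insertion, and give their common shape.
P = [1, 3, 5] / [2, 6] / [4, 8] / [7] / [9];  Q = [1, 4, 8] / [2, 7] / [3, 9] / [5] / [6];  common shape = (3, 2, 2, 1, 1)

Row-insert the values π_1, π_2, … into P one at a time, bumping the leftmost entry strictly greater than the inserted value down to the next row. The recording tableau Q records, in position (i, j), the step at which that cell was added to P.
  Insert 9 (step 1): P = [9];  Q = [1]
  Insert 7 (step 2): P = [7] / [9];  Q = [1] / [2]
  Insert 4 (step 3): P = [4] / [7] / [9];  Q = [1] / [2] / [3]
  Insert 8 (step 4): P = [4, 8] / [7] / [9];  Q = [1, 4] / [2] / [3]
  Insert 2 (step 5): P = [2, 8] / [4] / [7] / [9];  Q = [1, 4] / [2] / [3] / [5]
  Insert 1 (step 6): P = [1, 8] / [2] / [4] / [7] / [9];  Q = [1, 4] / [2] / [3] / [5] / [6]
  Insert 3 (step 7): P = [1, 3] / [2, 8] / [4] / [7] / [9];  Q = [1, 4] / [2, 7] / [3] / [5] / [6]
  Insert 6 (step 8): P = [1, 3, 6] / [2, 8] / [4] / [7] / [9];  Q = [1, 4, 8] / [2, 7] / [3] / [5] / [6]
  Insert 5 (step 9): P = [1, 3, 5] / [2, 6] / [4, 8] / [7] / [9];  Q = [1, 4, 8] / [2, 7] / [3, 9] / [5] / [6]
Final shape: (3, 2, 2, 1, 1).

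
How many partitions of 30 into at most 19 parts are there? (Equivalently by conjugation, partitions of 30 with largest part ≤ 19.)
p(30, parts ≤ 19) = 5465

Use the recurrence p(n, m) = p(n, m−1) + p(n−m, m): either the largest part is < m (count p(n, m−1)) or the largest part is exactly m (remove one copy of m, count p(n−m, m)). With p(0, ·) = 1 this gives p(30, parts ≤ 19) = 5465. (By conjugating Young diagrams, this also counts partitions of 30 into at most 19 parts.)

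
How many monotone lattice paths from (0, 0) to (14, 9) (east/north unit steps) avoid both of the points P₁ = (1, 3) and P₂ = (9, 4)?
Number of paths = 537554

Inclusion–exclusion. Total paths: C(23, 14) = 817190. Through P₁: C(4, 1)·C(19, 13) = 108528. Through P₂: C(13, 9)·C(10, 5) = 180180. Since P₁ is strictly southwest of P₂, a monotone path through both must visit P₁ then P₂; paths through both = C(4, 1)·C(9, 8)·C(10, 5) = 9072. Avoid both = 817190 − 108528 − 180180 + 9072 = 537554.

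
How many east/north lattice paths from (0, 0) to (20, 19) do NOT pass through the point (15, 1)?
Number of paths = 68922726026

Total paths from (0, 0) to (20, 19): C(39, 20) = 68923264410. Paths through (15, 1): (paths (0, 0) → (15, 1)) × (paths (15, 1) → (20, 19)) = C(16, 15) · C(23, 5) = 16 · 33649 = 538384. Avoidance count = 68923264410 − 538384 = 68922726026.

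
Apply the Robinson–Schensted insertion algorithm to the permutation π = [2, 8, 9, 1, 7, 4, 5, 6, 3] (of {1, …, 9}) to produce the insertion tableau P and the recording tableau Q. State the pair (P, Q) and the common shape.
P = [1, 3, 5, 6] / [2, 4, 9] / [7] / [8];  Q = [1, 2, 3, 8] / [4, 5, 7] / [6] / [9];  common shape = (4, 3, 1, 1)

Row-insert the values π_1, π_2, … into P one at a time, bumping the leftmost entry strictly greater than the inserted value down to the next row. The recording tableau Q records, in position (i, j), the step at which that cell was added to P.
  Insert 2 (step 1): P = [2];  Q = [1]
  Insert 8 (step 2): P = [2, 8];  Q = [1, 2]
  Insert 9 (step 3): P = [2, 8, 9];  Q = [1, 2, 3]
  Insert 1 (step 4): P = [1, 8, 9] / [2];  Q = [1, 2, 3] / [4]
  Insert 7 (step 5): P = [1, 7, 9] / [2, 8];  Q = [1, 2, 3] / [4, 5]
  Insert 4 (step 6): P = [1, 4, 9] / [2, 7] / [8];  Q = [1, 2, 3] / [4, 5] / [6]
  Insert 5 (step 7): P = [1, 4, 5] / [2, 7, 9] / [8];  Q = [1, 2, 3] / [4, 5, 7] / [6]
  Insert 6 (step 8): P = [1, 4, 5, 6] / [2, 7, 9] / [8];  Q = [1, 2, 3, 8] / [4, 5, 7] / [6]
  Insert 3 (step 9): P = [1, 3, 5, 6] / [2, 4, 9] / [7] / [8];  Q = [1, 2, 3, 8] / [4, 5, 7] / [6] / [9]
Final shape: (4, 3, 1, 1).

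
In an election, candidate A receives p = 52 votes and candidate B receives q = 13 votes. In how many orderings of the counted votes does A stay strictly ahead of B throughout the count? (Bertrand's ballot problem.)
Strict-lead orderings = 9852644109168

Total orderings of the 65 votes with 52 for A: C(65, 52) = 16421073515280. By the Bertrand ballot formula (Cycle Lemma / reflection principle), the number of orderings in which A is strictly ahead of B throughout is (p − q)/(p + q) · C(p + q, p) = (52 − 13)/(52 + 13) · 16421073515280 = 9852644109168.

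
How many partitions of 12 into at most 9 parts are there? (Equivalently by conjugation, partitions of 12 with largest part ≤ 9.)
p(12, parts ≤ 9) = 73

Partitions of 12 with all parts ≤ 9: 9+3, 9+2+1, 9+1+1+1, 8+4, 8+3+1, 8+2+2, 8+2+1+1, 8+1+1+1+1, 7+5, 7+4+1, 7+3+2, 7+3+1+1, 7+2+2+1, 7+2+1+1+1, 7+1+1+1+1+1, 6+6, 6+5+1, 6+4+2, 6+4+1+1, 6+3+3, 6+3+2+1, 6+3+1+1+1, 6+2+2+2, 6+2+2+1+1, 6+2+1+1+1+1, 6+1+1+1+1+1+1, 5+5+2, 5+5+1+1, 5+4+3, 5+4+2+1, … (73 total). Count = 73.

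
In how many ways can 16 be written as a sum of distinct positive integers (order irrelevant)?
q(16) = 32

List partitions of 16 into distinct parts: 16, 15+1, 14+2, 13+3, 13+2+1, 12+4, 12+3+1, 11+5, 11+4+1, 11+3+2, 10+6, 10+5+1, 10+4+2, 10+3+2+1, 9+7, 9+6+1, 9+5+2, 9+4+3, 9+4+2+1, 8+7+1, 8+6+2, 8+5+3, 8+5+2+1, 8+4+3+1, 7+6+3, 7+6+2+1, 7+5+4, 7+5+3+1, 7+4+3+2, 6+5+4+1, … (32 total). There are q(16) = 32. (Euler: this equals the number of odd-part partitions of 16.)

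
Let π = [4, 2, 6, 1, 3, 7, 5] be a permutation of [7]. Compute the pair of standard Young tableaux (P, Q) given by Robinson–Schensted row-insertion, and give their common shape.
P = [1, 3, 5] / [2, 6, 7] / [4];  Q = [1, 3, 6] / [2, 5, 7] / [4];  common shape = (3, 3, 1)

Row-insert the values π_1, π_2, … into P one at a time, bumping the leftmost entry strictly greater than the inserted value down to the next row. The recording tableau Q records, in position (i, j), the step at which that cell was added to P.
  Insert 4 (step 1): P = [4];  Q = [1]
  Insert 2 (step 2): P = [2] / [4];  Q = [1] / [2]
  Insert 6 (step 3): P = [2, 6] / [4];  Q = [1, 3] / [2]
  Insert 1 (step 4): P = [1, 6] / [2] / [4];  Q = [1, 3] / [2] / [4]
  Insert 3 (step 5): P = [1, 3] / [2, 6] / [4];  Q = [1, 3] / [2, 5] / [4]
  Insert 7 (step 6): P = [1, 3, 7] / [2, 6] / [4];  Q = [1, 3, 6] / [2, 5] / [4]
  Insert 5 (step 7): P = [1, 3, 5] / [2, 6, 7] / [4];  Q = [1, 3, 6] / [2, 5, 7] / [4]
Final shape: (3, 3, 1).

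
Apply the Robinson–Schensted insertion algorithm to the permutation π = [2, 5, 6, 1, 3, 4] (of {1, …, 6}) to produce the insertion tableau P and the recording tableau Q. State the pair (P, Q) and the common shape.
P = [1, 3, 4] / [2, 5, 6];  Q = [1, 2, 3] / [4, 5, 6];  common shape = (3, 3)

Row-insert the values π_1, π_2, … into P one at a time, bumping the leftmost entry strictly greater than the inserted value down to the next row. The recording tableau Q records, in position (i, j), the step at which that cell was added to P.
  Insert 2 (step 1): P = [2];  Q = [1]
  Insert 5 (step 2): P = [2, 5];  Q = [1, 2]
  Insert 6 (step 3): P = [2, 5, 6];  Q = [1, 2, 3]
  Insert 1 (step 4): P = [1, 5, 6] / [2];  Q = [1, 2, 3] / [4]
  Insert 3 (step 5): P = [1, 3, 6] / [2, 5];  Q = [1, 2, 3] / [4, 5]
  Insert 4 (step 6): P = [1, 3, 4] / [2, 5, 6];  Q = [1, 2, 3] / [4, 5, 6]
Final shape: (3, 3).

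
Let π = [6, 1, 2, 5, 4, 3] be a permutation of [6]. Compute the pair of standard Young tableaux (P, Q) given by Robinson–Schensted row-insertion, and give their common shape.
P = [1, 2, 3] / [4] / [5] / [6];  Q = [1, 3, 4] / [2] / [5] / [6];  common shape = (3, 1, 1, 1)

Row-insert the values π_1, π_2, … into P one at a time, bumping the leftmost entry strictly greater than the inserted value down to the next row. The recording tableau Q records, in position (i, j), the step at which that cell was added to P.
  Insert 6 (step 1): P = [6];  Q = [1]
  Insert 1 (step 2): P = [1] / [6];  Q = [1] / [2]
  Insert 2 (step 3): P = [1, 2] / [6];  Q = [1, 3] / [2]
  Insert 5 (step 4): P = [1, 2, 5] / [6];  Q = [1, 3, 4] / [2]
  Insert 4 (step 5): P = [1, 2, 4] / [5] / [6];  Q = [1, 3, 4] / [2] / [5]
  Insert 3 (step 6): P = [1, 2, 3] / [4] / [5] / [6];  Q = [1, 3, 4] / [2] / [5] / [6]
Final shape: (3, 1, 1, 1).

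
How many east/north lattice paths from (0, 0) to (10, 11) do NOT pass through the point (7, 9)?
Number of paths = 238316

Total paths from (0, 0) to (10, 11): C(21, 10) = 352716. Paths through (7, 9): (paths (0, 0) → (7, 9)) × (paths (7, 9) → (10, 11)) = C(16, 7) · C(5, 3) = 11440 · 10 = 114400. Avoidance count = 352716 − 114400 = 238316.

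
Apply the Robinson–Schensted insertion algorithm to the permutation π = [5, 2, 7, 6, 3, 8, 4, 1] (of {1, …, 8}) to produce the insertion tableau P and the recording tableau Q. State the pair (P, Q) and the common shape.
P = [1, 3, 4] / [2, 6, 8] / [5] / [7];  Q = [1, 3, 6] / [2, 4, 7] / [5] / [8];  common shape = (3, 3, 1, 1)

Row-insert the values π_1, π_2, … into P one at a time, bumping the leftmost entry strictly greater than the inserted value down to the next row. The recording tableau Q records, in position (i, j), the step at which that cell was added to P.
  Insert 5 (step 1): P = [5];  Q = [1]
  Insert 2 (step 2): P = [2] / [5];  Q = [1] / [2]
  Insert 7 (step 3): P = [2, 7] / [5];  Q = [1, 3] / [2]
  Insert 6 (step 4): P = [2, 6] / [5, 7];  Q = [1, 3] / [2, 4]
  Insert 3 (step 5): P = [2, 3] / [5, 6] / [7];  Q = [1, 3] / [2, 4] / [5]
  Insert 8 (step 6): P = [2, 3, 8] / [5, 6] / [7];  Q = [1, 3, 6] / [2, 4] / [5]
  Insert 4 (step 7): P = [2, 3, 4] / [5, 6, 8] / [7];  Q = [1, 3, 6] / [2, 4, 7] / [5]
  Insert 1 (step 8): P = [1, 3, 4] / [2, 6, 8] / [5] / [7];  Q = [1, 3, 6] / [2, 4, 7] / [5] / [8]
Final shape: (3, 3, 1, 1).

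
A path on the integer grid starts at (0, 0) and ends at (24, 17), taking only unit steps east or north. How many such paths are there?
Number of paths = 151584480450

A monotone lattice path from (0, 0) to (24, 17) consists of 24 east steps and 17 north steps in some order, so it is determined by which 24 of the 41 steps are east. The count is C(41, 24) = 151584480450.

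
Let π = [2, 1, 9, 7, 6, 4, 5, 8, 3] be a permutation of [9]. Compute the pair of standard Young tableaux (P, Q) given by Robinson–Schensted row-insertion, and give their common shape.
P = [1, 3, 5, 8] / [2, 4] / [6] / [7] / [9];  Q = [1, 3, 7, 8] / [2, 4] / [5] / [6] / [9];  common shape = (4, 2, 1, 1, 1)

Row-insert the values π_1, π_2, … into P one at a time, bumping the leftmost entry strictly greater than the inserted value down to the next row. The recording tableau Q records, in position (i, j), the step at which that cell was added to P.
  Insert 2 (step 1): P = [2];  Q = [1]
  Insert 1 (step 2): P = [1] / [2];  Q = [1] / [2]
  Insert 9 (step 3): P = [1, 9] / [2];  Q = [1, 3] / [2]
  Insert 7 (step 4): P = [1, 7] / [2, 9];  Q = [1, 3] / [2, 4]
  Insert 6 (step 5): P = [1, 6] / [2, 7] / [9];  Q = [1, 3] / [2, 4] / [5]
  Insert 4 (step 6): P = [1, 4] / [2, 6] / [7] / [9];  Q = [1, 3] / [2, 4] / [5] / [6]
  Insert 5 (step 7): P = [1, 4, 5] / [2, 6] / [7] / [9];  Q = [1, 3, 7] / [2, 4] / [5] / [6]
  Insert 8 (step 8): P = [1, 4, 5, 8] / [2, 6] / [7] / [9];  Q = [1, 3, 7, 8] / [2, 4] / [5] / [6]
  Insert 3 (step 9): P = [1, 3, 5, 8] / [2, 4] / [6] / [7] / [9];  Q = [1, 3, 7, 8] / [2, 4] / [5] / [6] / [9]
Final shape: (4, 2, 1, 1, 1).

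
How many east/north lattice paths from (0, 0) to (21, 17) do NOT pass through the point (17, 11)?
Number of paths = 24271565580

Total paths from (0, 0) to (21, 17): C(38, 21) = 28781143380. Paths through (17, 11): (paths (0, 0) → (17, 11)) × (paths (17, 11) → (21, 17)) = C(28, 17) · C(10, 4) = 21474180 · 210 = 4509577800. Avoidance count = 28781143380 − 4509577800 = 24271565580.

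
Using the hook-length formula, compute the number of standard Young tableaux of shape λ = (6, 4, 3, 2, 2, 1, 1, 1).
# SYT of shape (6, 4, 3, 2, 2, 1, 1, 1) = 208916400

Hook-length formula: f^λ = n! / Π hook(c), product over all cells c of the Young diagram. For λ = (6, 4, 3, 2, 2, 1, 1, 1), n = 20 boxes. Hook lengths by row (left-to-right, top-to-bottom): [13, 9, 6, 4, 2, 1]; [10, 6, 3, 1]; [8, 4, 1]; [6, 2]; [5, 1]; [3]; [2]; [1]. Product of hooks = 11645337600. So f^λ = 20! / 11645337600 = 2432902008176640000 / 11645337600 = 208916400.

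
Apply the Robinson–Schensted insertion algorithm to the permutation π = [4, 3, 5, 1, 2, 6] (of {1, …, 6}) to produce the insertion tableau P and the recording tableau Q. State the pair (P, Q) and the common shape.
P = [1, 2, 6] / [3, 5] / [4];  Q = [1, 3, 6] / [2, 5] / [4];  common shape = (3, 2, 1)

Row-insert the values π_1, π_2, … into P one at a time, bumping the leftmost entry strictly greater than the inserted value down to the next row. The recording tableau Q records, in position (i, j), the step at which that cell was added to P.
  Insert 4 (step 1): P = [4];  Q = [1]
  Insert 3 (step 2): P = [3] / [4];  Q = [1] / [2]
  Insert 5 (step 3): P = [3, 5] / [4];  Q = [1, 3] / [2]
  Insert 1 (step 4): P = [1, 5] / [3] / [4];  Q = [1, 3] / [2] / [4]
  Insert 2 (step 5): P = [1, 2] / [3, 5] / [4];  Q = [1, 3] / [2, 5] / [4]
  Insert 6 (step 6): P = [1, 2, 6] / [3, 5] / [4];  Q = [1, 3, 6] / [2, 5] / [4]
Final shape: (3, 2, 1).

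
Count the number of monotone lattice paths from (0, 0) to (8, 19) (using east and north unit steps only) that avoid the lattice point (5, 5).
Number of paths = 2048715

Total paths from (0, 0) to (8, 19): C(27, 8) = 2220075. Paths through (5, 5): (paths (0, 0) → (5, 5)) × (paths (5, 5) → (8, 19)) = C(10, 5) · C(17, 3) = 252 · 680 = 171360. Avoidance count = 2220075 − 171360 = 2048715.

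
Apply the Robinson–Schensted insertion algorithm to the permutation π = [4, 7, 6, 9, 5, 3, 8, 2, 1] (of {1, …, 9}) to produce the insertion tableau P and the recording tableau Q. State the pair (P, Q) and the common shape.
P = [1, 5, 8] / [2, 9] / [3] / [4] / [6] / [7];  Q = [1, 2, 4] / [3, 7] / [5] / [6] / [8] / [9];  common shape = (3, 2, 1, 1, 1, 1)

Row-insert the values π_1, π_2, … into P one at a time, bumping the leftmost entry strictly greater than the inserted value down to the next row. The recording tableau Q records, in position (i, j), the step at which that cell was added to P.
  Insert 4 (step 1): P = [4];  Q = [1]
  Insert 7 (step 2): P = [4, 7];  Q = [1, 2]
  Insert 6 (step 3): P = [4, 6] / [7];  Q = [1, 2] / [3]
  Insert 9 (step 4): P = [4, 6, 9] / [7];  Q = [1, 2, 4] / [3]
  Insert 5 (step 5): P = [4, 5, 9] / [6] / [7];  Q = [1, 2, 4] / [3] / [5]
  Insert 3 (step 6): P = [3, 5, 9] / [4] / [6] / [7];  Q = [1, 2, 4] / [3] / [5] / [6]
  Insert 8 (step 7): P = [3, 5, 8] / [4, 9] / [6] / [7];  Q = [1, 2, 4] / [3, 7] / [5] / [6]
  Insert 2 (step 8): P = [2, 5, 8] / [3, 9] / [4] / [6] / [7];  Q = [1, 2, 4] / [3, 7] / [5] / [6] / [8]
  Insert 1 (step 9): P = [1, 5, 8] / [2, 9] / [3] / [4] / [6] / [7];  Q = [1, 2, 4] / [3, 7] / [5] / [6] / [8] / [9]
Final shape: (3, 2, 1, 1, 1, 1).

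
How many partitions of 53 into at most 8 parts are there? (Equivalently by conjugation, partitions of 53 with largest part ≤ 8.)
p(53, parts ≤ 8) = 41635

Use the recurrence p(n, m) = p(n, m−1) + p(n−m, m): either the largest part is < m (count p(n, m−1)) or the largest part is exactly m (remove one copy of m, count p(n−m, m)). With p(0, ·) = 1 this gives p(53, parts ≤ 8) = 41635. (By conjugating Young diagrams, this also counts partitions of 53 into at most 8 parts.)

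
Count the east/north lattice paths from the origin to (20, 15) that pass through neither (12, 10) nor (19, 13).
Number of paths = 1606381518

Inclusion–exclusion. Total paths: C(35, 20) = 3247943160. Through P₁: C(22, 12)·C(13, 8) = 832233402. Through P₂: C(32, 19)·C(3, 1) = 1042120800. Since P₁ is strictly southwest of P₂, a monotone path through both must visit P₁ then P₂; paths through both = C(22, 12)·C(10, 7)·C(3, 1) = 232792560. Avoid both = 3247943160 − 832233402 − 1042120800 + 232792560 = 1606381518.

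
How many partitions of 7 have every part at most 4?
p(7, parts ≤ 4) = 11

Partitions of 7 with all parts ≤ 4: 4+3, 4+2+1, 4+1+1+1, 3+3+1, 3+2+2, 3+2+1+1, 3+1+1+1+1, 2+2+2+1, 2+2+1+1+1, 2+1+1+1+1+1, 1+1+1+1+1+1+1. Count = 11.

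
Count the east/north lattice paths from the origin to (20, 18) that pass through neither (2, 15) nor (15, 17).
Number of paths = 30183569090

Inclusion–exclusion. Total paths: C(38, 20) = 33578000610. Through P₁: C(17, 2)·C(21, 18) = 180880. Through P₂: C(32, 15)·C(6, 5) = 3394336320. Since P₁ is strictly southwest of P₂, a monotone path through both must visit P₁ then P₂; paths through both = C(17, 2)·C(15, 13)·C(6, 5) = 85680. Avoid both = 33578000610 − 180880 − 3394336320 + 85680 = 30183569090.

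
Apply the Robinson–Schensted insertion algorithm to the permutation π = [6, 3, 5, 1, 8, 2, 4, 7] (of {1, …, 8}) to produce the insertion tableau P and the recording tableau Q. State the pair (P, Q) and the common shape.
P = [1, 2, 4, 7] / [3, 5, 8] / [6];  Q = [1, 3, 5, 8] / [2, 6, 7] / [4];  common shape = (4, 3, 1)

Row-insert the values π_1, π_2, … into P one at a time, bumping the leftmost entry strictly greater than the inserted value down to the next row. The recording tableau Q records, in position (i, j), the step at which that cell was added to P.
  Insert 6 (step 1): P = [6];  Q = [1]
  Insert 3 (step 2): P = [3] / [6];  Q = [1] / [2]
  Insert 5 (step 3): P = [3, 5] / [6];  Q = [1, 3] / [2]
  Insert 1 (step 4): P = [1, 5] / [3] / [6];  Q = [1, 3] / [2] / [4]
  Insert 8 (step 5): P = [1, 5, 8] / [3] / [6];  Q = [1, 3, 5] / [2] / [4]
  Insert 2 (step 6): P = [1, 2, 8] / [3, 5] / [6];  Q = [1, 3, 5] / [2, 6] / [4]
  Insert 4 (step 7): P = [1, 2, 4] / [3, 5, 8] / [6];  Q = [1, 3, 5] / [2, 6, 7] / [4]
  Insert 7 (step 8): P = [1, 2, 4, 7] / [3, 5, 8] / [6];  Q = [1, 3, 5, 8] / [2, 6, 7] / [4]
Final shape: (4, 3, 1).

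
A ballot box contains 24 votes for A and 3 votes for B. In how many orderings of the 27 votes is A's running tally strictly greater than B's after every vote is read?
Strict-lead orderings = 2275

Total orderings of the 27 votes with 24 for A: C(27, 24) = 2925. By the Bertrand ballot formula (Cycle Lemma / reflection principle), the number of orderings in which A is strictly ahead of B throughout is (p − q)/(p + q) · C(p + q, p) = (24 − 3)/(24 + 3) · 2925 = 2275.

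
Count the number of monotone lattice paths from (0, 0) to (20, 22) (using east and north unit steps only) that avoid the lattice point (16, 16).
Number of paths = 387564725520

Total paths from (0, 0) to (20, 22): C(42, 20) = 513791607420. Paths through (16, 16): (paths (0, 0) → (16, 16)) × (paths (16, 16) → (20, 22)) = C(32, 16) · C(10, 4) = 601080390 · 210 = 126226881900. Avoidance count = 513791607420 − 126226881900 = 387564725520.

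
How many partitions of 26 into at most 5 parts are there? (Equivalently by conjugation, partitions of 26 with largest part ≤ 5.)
p(26, parts ≤ 5) = 427

Use the recurrence p(n, m) = p(n, m−1) + p(n−m, m): either the largest part is < m (count p(n, m−1)) or the largest part is exactly m (remove one copy of m, count p(n−m, m)). With p(0, ·) = 1 this gives p(26, parts ≤ 5) = 427. (By conjugating Young diagrams, this also counts partitions of 26 into at most 5 parts.)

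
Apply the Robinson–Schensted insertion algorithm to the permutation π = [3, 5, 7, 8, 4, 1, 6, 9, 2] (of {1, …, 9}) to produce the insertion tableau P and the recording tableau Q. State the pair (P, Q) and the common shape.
P = [1, 2, 6, 8, 9] / [3, 4] / [5, 7];  Q = [1, 2, 3, 4, 8] / [5, 7] / [6, 9];  common shape = (5, 2, 2)

Row-insert the values π_1, π_2, … into P one at a time, bumping the leftmost entry strictly greater than the inserted value down to the next row. The recording tableau Q records, in position (i, j), the step at which that cell was added to P.
  Insert 3 (step 1): P = [3];  Q = [1]
  Insert 5 (step 2): P = [3, 5];  Q = [1, 2]
  Insert 7 (step 3): P = [3, 5, 7];  Q = [1, 2, 3]
  Insert 8 (step 4): P = [3, 5, 7, 8];  Q = [1, 2, 3, 4]
  Insert 4 (step 5): P = [3, 4, 7, 8] / [5];  Q = [1, 2, 3, 4] / [5]
  Insert 1 (step 6): P = [1, 4, 7, 8] / [3] / [5];  Q = [1, 2, 3, 4] / [5] / [6]
  Insert 6 (step 7): P = [1, 4, 6, 8] / [3, 7] / [5];  Q = [1, 2, 3, 4] / [5, 7] / [6]
  Insert 9 (step 8): P = [1, 4, 6, 8, 9] / [3, 7] / [5];  Q = [1, 2, 3, 4, 8] / [5, 7] / [6]
  Insert 2 (step 9): P = [1, 2, 6, 8, 9] / [3, 4] / [5, 7];  Q = [1, 2, 3, 4, 8] / [5, 7] / [6, 9]
Final shape: (5, 2, 2).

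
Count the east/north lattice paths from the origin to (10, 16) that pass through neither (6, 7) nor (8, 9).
Number of paths = 3580291

Inclusion–exclusion. Total paths: C(26, 10) = 5311735. Through P₁: C(13, 6)·C(13, 4) = 1226940. Through P₂: C(17, 8)·C(9, 2) = 875160. Since P₁ is strictly southwest of P₂, a monotone path through both must visit P₁ then P₂; paths through both = C(13, 6)·C(4, 2)·C(9, 2) = 370656. Avoid both = 5311735 − 1226940 − 875160 + 370656 = 3580291.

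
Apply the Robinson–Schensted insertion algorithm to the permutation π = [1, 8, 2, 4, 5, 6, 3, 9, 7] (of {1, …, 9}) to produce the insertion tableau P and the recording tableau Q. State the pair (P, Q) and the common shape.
P = [1, 2, 3, 5, 6, 7] / [4, 9] / [8];  Q = [1, 2, 4, 5, 6, 8] / [3, 9] / [7];  common shape = (6, 2, 1)

Row-insert the values π_1, π_2, … into P one at a time, bumping the leftmost entry strictly greater than the inserted value down to the next row. The recording tableau Q records, in position (i, j), the step at which that cell was added to P.
  Insert 1 (step 1): P = [1];  Q = [1]
  Insert 8 (step 2): P = [1, 8];  Q = [1, 2]
  Insert 2 (step 3): P = [1, 2] / [8];  Q = [1, 2] / [3]
  Insert 4 (step 4): P = [1, 2, 4] / [8];  Q = [1, 2, 4] / [3]
  Insert 5 (step 5): P = [1, 2, 4, 5] / [8];  Q = [1, 2, 4, 5] / [3]
  Insert 6 (step 6): P = [1, 2, 4, 5, 6] / [8];  Q = [1, 2, 4, 5, 6] / [3]
  Insert 3 (step 7): P = [1, 2, 3, 5, 6] / [4] / [8];  Q = [1, 2, 4, 5, 6] / [3] / [7]
  Insert 9 (step 8): P = [1, 2, 3, 5, 6, 9] / [4] / [8];  Q = [1, 2, 4, 5, 6, 8] / [3] / [7]
  Insert 7 (step 9): P = [1, 2, 3, 5, 6, 7] / [4, 9] / [8];  Q = [1, 2, 4, 5, 6, 8] / [3, 9] / [7]
Final shape: (6, 2, 1).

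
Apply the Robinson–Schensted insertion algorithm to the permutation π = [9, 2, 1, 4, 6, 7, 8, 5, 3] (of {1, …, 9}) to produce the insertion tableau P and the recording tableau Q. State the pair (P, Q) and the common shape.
P = [1, 3, 5, 7, 8] / [2, 4] / [6] / [9];  Q = [1, 4, 5, 6, 7] / [2, 8] / [3] / [9];  common shape = (5, 2, 1, 1)

Row-insert the values π_1, π_2, … into P one at a time, bumping the leftmost entry strictly greater than the inserted value down to the next row. The recording tableau Q records, in position (i, j), the step at which that cell was added to P.
  Insert 9 (step 1): P = [9];  Q = [1]
  Insert 2 (step 2): P = [2] / [9];  Q = [1] / [2]
  Insert 1 (step 3): P = [1] / [2] / [9];  Q = [1] / [2] / [3]
  Insert 4 (step 4): P = [1, 4] / [2] / [9];  Q = [1, 4] / [2] / [3]
  Insert 6 (step 5): P = [1, 4, 6] / [2] / [9];  Q = [1, 4, 5] / [2] / [3]
  Insert 7 (step 6): P = [1, 4, 6, 7] / [2] / [9];  Q = [1, 4, 5, 6] / [2] / [3]
  Insert 8 (step 7): P = [1, 4, 6, 7, 8] / [2] / [9];  Q = [1, 4, 5, 6, 7] / [2] / [3]
  Insert 5 (step 8): P = [1, 4, 5, 7, 8] / [2, 6] / [9];  Q = [1, 4, 5, 6, 7] / [2, 8] / [3]
  Insert 3 (step 9): P = [1, 3, 5, 7, 8] / [2, 4] / [6] / [9];  Q = [1, 4, 5, 6, 7] / [2, 8] / [3] / [9]
Final shape: (5, 2, 1, 1).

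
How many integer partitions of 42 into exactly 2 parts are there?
p(42, 2 parts) = 21

Partitions of n into exactly k parts are in bijection with partitions of n − k into at most k parts (subtract 1 from each part). So p(42, exactly 2) = p(40, parts ≤ 2). Computing via the recurrence p(m, j) = p(m, j−1) + p(m−j, j) gives 21.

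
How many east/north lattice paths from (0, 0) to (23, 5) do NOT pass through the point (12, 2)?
Number of paths = 65156

Total paths from (0, 0) to (23, 5): C(28, 23) = 98280. Paths through (12, 2): (paths (0, 0) → (12, 2)) × (paths (12, 2) → (23, 5)) = C(14, 12) · C(14, 11) = 91 · 364 = 33124. Avoidance count = 98280 − 33124 = 65156.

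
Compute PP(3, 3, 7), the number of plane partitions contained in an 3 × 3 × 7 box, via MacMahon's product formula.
PP(3, 3, 7) = 108900

Evaluate the triple product over i = 1..3, j = 1..3, k = 1..7. The factors are (2/1) · (3/2) · (4/3) · (5/4) · (6/5) · (7/6) · (8/7) · (3/2) · … (63 factors total). The numerators and denominators telescope so the product is an integer; carrying out the multiplication exactly gives PP(3, 3, 7) = 108900.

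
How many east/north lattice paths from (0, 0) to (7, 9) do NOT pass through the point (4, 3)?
Number of paths = 8500

Total paths from (0, 0) to (7, 9): C(16, 7) = 11440. Paths through (4, 3): (paths (0, 0) → (4, 3)) × (paths (4, 3) → (7, 9)) = C(7, 4) · C(9, 3) = 35 · 84 = 2940. Avoidance count = 11440 − 2940 = 8500.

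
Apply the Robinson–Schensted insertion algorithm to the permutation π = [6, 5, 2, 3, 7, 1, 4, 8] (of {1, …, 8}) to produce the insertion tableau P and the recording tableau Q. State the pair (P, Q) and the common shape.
P = [1, 3, 4, 8] / [2, 7] / [5] / [6];  Q = [1, 4, 5, 8] / [2, 7] / [3] / [6];  common shape = (4, 2, 1, 1)

Row-insert the values π_1, π_2, … into P one at a time, bumping the leftmost entry strictly greater than the inserted value down to the next row. The recording tableau Q records, in position (i, j), the step at which that cell was added to P.
  Insert 6 (step 1): P = [6];  Q = [1]
  Insert 5 (step 2): P = [5] / [6];  Q = [1] / [2]
  Insert 2 (step 3): P = [2] / [5] / [6];  Q = [1] / [2] / [3]
  Insert 3 (step 4): P = [2, 3] / [5] / [6];  Q = [1, 4] / [2] / [3]
  Insert 7 (step 5): P = [2, 3, 7] / [5] / [6];  Q = [1, 4, 5] / [2] / [3]
  Insert 1 (step 6): P = [1, 3, 7] / [2] / [5] / [6];  Q = [1, 4, 5] / [2] / [3] / [6]
  Insert 4 (step 7): P = [1, 3, 4] / [2, 7] / [5] / [6];  Q = [1, 4, 5] / [2, 7] / [3] / [6]
  Insert 8 (step 8): P = [1, 3, 4, 8] / [2, 7] / [5] / [6];  Q = [1, 4, 5, 8] / [2, 7] / [3] / [6]
Final shape: (4, 2, 1, 1).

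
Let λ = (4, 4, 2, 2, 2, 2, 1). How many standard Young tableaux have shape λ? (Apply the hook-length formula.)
# SYT of shape (4, 4, 2, 2, 2, 2, 1) = 680680

Hook-length formula: f^λ = n! / Π hook(c), product over all cells c of the Young diagram. For λ = (4, 4, 2, 2, 2, 2, 1), n = 17 boxes. Hook lengths by row (left-to-right, top-to-bottom): [10, 8, 3, 2]; [9, 7, 2, 1]; [6, 4]; [5, 3]; [4, 2]; [3, 1]; [1]. Product of hooks = 522547200. So f^λ = 17! / 522547200 = 355687428096000 / 522547200 = 680680.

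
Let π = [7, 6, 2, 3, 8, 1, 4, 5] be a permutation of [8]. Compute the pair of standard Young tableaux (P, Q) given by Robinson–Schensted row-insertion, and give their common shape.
P = [1, 3, 4, 5] / [2, 8] / [6] / [7];  Q = [1, 4, 5, 8] / [2, 7] / [3] / [6];  common shape = (4, 2, 1, 1)

Row-insert the values π_1, π_2, … into P one at a time, bumping the leftmost entry strictly greater than the inserted value down to the next row. The recording tableau Q records, in position (i, j), the step at which that cell was added to P.
  Insert 7 (step 1): P = [7];  Q = [1]
  Insert 6 (step 2): P = [6] / [7];  Q = [1] / [2]
  Insert 2 (step 3): P = [2] / [6] / [7];  Q = [1] / [2] / [3]
  Insert 3 (step 4): P = [2, 3] / [6] / [7];  Q = [1, 4] / [2] / [3]
  Insert 8 (step 5): P = [2, 3, 8] / [6] / [7];  Q = [1, 4, 5] / [2] / [3]
  Insert 1 (step 6): P = [1, 3, 8] / [2] / [6] / [7];  Q = [1, 4, 5] / [2] / [3] / [6]
  Insert 4 (step 7): P = [1, 3, 4] / [2, 8] / [6] / [7];  Q = [1, 4, 5] / [2, 7] / [3] / [6]
  Insert 5 (step 8): P = [1, 3, 4, 5] / [2, 8] / [6] / [7];  Q = [1, 4, 5, 8] / [2, 7] / [3] / [6]
Final shape: (4, 2, 1, 1).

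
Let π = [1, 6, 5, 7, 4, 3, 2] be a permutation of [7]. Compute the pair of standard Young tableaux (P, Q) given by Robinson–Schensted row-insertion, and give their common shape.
P = [1, 2, 7] / [3] / [4] / [5] / [6];  Q = [1, 2, 4] / [3] / [5] / [6] / [7];  common shape = (3, 1, 1, 1, 1)

Row-insert the values π_1, π_2, … into P one at a time, bumping the leftmost entry strictly greater than the inserted value down to the next row. The recording tableau Q records, in position (i, j), the step at which that cell was added to P.
  Insert 1 (step 1): P = [1];  Q = [1]
  Insert 6 (step 2): P = [1, 6];  Q = [1, 2]
  Insert 5 (step 3): P = [1, 5] / [6];  Q = [1, 2] / [3]
  Insert 7 (step 4): P = [1, 5, 7] / [6];  Q = [1, 2, 4] / [3]
  Insert 4 (step 5): P = [1, 4, 7] / [5] / [6];  Q = [1, 2, 4] / [3] / [5]
  Insert 3 (step 6): P = [1, 3, 7] / [4] / [5] / [6];  Q = [1, 2, 4] / [3] / [5] / [6]
  Insert 2 (step 7): P = [1, 2, 7] / [3] / [4] / [5] / [6];  Q = [1, 2, 4] / [3] / [5] / [6] / [7]
Final shape: (3, 1, 1, 1, 1).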